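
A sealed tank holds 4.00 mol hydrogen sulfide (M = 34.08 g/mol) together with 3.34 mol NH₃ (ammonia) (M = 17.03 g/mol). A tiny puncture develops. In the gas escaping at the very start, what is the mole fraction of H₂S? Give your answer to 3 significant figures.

0.458

Effusion rate of each component ∝ n_i/√M_i (partial pressure × 1/√M).
Mole fraction of H₂S in the effusate = (n_H₂S/√M_H₂S) / (n_H₂S/√M_H₂S + n_NH₃/√M_NH₃)
= (4.00/√34.08) / (4.00/√34.08 + 3.34/√17.03) = 0.6852/(0.6852 + 0.8094) = 0.458.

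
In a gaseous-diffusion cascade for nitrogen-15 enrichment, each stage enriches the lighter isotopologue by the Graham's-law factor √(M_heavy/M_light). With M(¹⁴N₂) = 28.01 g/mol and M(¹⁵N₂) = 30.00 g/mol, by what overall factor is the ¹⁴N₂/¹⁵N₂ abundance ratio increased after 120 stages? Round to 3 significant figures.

The single-stage factor is √(M_heavy/M_light), so 120 stages give [√(30.00/28.01)]^120 = (30.00/28.01)^(120/2).
= 1.07105^60 = 61.4.

61.4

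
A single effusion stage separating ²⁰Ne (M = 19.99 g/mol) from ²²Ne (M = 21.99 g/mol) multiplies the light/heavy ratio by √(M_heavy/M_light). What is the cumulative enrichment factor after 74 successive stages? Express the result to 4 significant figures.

34.06

The single-stage factor is √(M_heavy/M_light), so 74 stages give [√(21.99/19.99)]^74 = (21.99/19.99)^(74/2).
= 1.10005^37 = 34.06.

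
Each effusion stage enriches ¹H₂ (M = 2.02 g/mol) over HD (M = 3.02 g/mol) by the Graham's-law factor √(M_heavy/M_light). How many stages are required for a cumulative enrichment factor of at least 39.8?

Per stage α = (3.02/2.02)^(1/2) = 1.49505^0.5, giving ln α = 0.2011.
Need α^N ≥ 39.8 ⇒ N ≥ ln(39.8) / ln α = 3.684 / 0.2011 = 18.32.
Rounding up, N = 19 stages.

19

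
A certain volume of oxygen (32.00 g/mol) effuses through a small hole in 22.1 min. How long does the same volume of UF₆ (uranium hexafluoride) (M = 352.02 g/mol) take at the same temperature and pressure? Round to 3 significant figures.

By Graham's law, t_UF₆/t_O₂ = √(M_UF₆/M_O₂) = √(352.02/32.00) = √11.00 = 3.317.
So the time for UF₆ is 22.1 × 3.317 = 73.3 min.

73.3 min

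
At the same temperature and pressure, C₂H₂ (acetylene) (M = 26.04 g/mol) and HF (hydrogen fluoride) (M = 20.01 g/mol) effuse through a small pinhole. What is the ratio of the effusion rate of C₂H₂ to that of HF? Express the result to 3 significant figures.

Since effusion rate ∝ 1/√M, rate_C₂H₂/rate_HF = √(M_HF/M_C₂H₂) = √(20.01/26.04) = √0.7684 = 0.877.

0.877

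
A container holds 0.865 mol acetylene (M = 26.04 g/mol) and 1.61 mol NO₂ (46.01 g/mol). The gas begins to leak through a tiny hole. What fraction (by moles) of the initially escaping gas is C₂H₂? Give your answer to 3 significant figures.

Effusion rate of each component ∝ n_i/√M_i (partial pressure × 1/√M).
Mole fraction of C₂H₂ in the effusate = (n_C₂H₂/√M_C₂H₂) / (n_C₂H₂/√M_C₂H₂ + n_NO₂/√M_NO₂)
= (0.865/√26.04) / (0.865/√26.04 + 1.61/√46.01) = 0.1695/(0.1695 + 0.2374) = 0.417.

0.417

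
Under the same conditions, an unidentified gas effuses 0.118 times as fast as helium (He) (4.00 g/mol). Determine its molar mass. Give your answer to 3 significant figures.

Graham's law gives rate_X/rate_He = √(M_He/M_X).
0.118 = √(4.00/M_X)
M_X = 4.00 / 0.118² = 4.00 / 0.01392 = 287 g/mol

287 g/mol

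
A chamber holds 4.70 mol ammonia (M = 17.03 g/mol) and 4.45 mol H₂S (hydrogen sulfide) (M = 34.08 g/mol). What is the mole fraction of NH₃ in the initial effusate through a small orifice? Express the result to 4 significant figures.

The effusion rate of species i is ∝ p_i/√M_i ∝ n_i/√M_i.
Mole fraction of NH₃ in the effusate = (n_NH₃/√M_NH₃) / (n_NH₃/√M_NH₃ + n_H₂S/√M_H₂S)
= (4.70/√17.03) / (4.70/√17.03 + 4.45/√34.08) = 1.139/(1.139 + 0.7623) = 0.5991.

0.5991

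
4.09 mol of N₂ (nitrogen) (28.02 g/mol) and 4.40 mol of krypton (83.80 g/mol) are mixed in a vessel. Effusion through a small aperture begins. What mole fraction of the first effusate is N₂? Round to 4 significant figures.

The effusion rate of species i is ∝ p_i/√M_i ∝ n_i/√M_i.
x_N₂(eff) = (n_N₂/√M_N₂) / (n_N₂/√M_N₂ + n_Kr/√M_Kr)
= (4.09/√28.02) / (4.09/√28.02 + 4.40/√83.80) = 0.7727/(0.7727 + 0.4807) = 0.6165.

0.6165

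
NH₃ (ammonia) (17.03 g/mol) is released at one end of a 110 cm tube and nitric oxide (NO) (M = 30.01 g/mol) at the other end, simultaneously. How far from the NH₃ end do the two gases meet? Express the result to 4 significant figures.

Graham's law gives d_NH₃/d_NO = rate_NH₃/rate_NO = √(M_NO/M_NH₃) = √(30.01/17.03) = 1.327.
With d_NH₃ + d_NO = 110 cm, d_NO = 110/(1 + 1.327) = 47.26 cm.
d_NH₃ = 110 − 47.26 = 62.74 cm.

62.74 cm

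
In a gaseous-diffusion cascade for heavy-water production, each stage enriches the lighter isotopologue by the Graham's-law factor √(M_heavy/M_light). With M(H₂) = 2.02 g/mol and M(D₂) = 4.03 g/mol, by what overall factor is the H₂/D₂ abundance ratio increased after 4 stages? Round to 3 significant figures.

3.98

The single-stage factor is √(M_heavy/M_light), so 4 stages give [√(4.03/2.02)]^4 = (4.03/2.02)^(4/2).
= 1.99505^2 = 3.98.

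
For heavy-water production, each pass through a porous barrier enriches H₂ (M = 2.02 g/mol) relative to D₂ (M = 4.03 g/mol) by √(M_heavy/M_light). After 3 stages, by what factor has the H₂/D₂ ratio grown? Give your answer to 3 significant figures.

2.82

Each stage multiplies the ratio by α = √(4.03/2.02), so after 3 stages the overall factor is α^3 = (4.03/2.02)^(3/2).
= 1.99505^(3/2) = 2.82.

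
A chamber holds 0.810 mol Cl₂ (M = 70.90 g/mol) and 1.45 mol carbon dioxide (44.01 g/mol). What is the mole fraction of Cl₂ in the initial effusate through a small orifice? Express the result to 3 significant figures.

Each component's effusion rate ∝ (its partial pressure)·(1/√M) ∝ n_i/√M_i.
Mole fraction of Cl₂ in the effusate = (n_Cl₂/√M_Cl₂) / (n_Cl₂/√M_Cl₂ + n_CO₂/√M_CO₂)
= (0.810/√70.90) / (0.810/√70.90 + 1.45/√44.01) = 0.09620/(0.09620 + 0.2186) = 0.306.

0.306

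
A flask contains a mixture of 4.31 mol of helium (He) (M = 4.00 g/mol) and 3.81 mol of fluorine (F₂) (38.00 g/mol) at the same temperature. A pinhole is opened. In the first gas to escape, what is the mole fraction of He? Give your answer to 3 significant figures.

0.777

Rate_i ∝ x_i/√M_i (Graham's law weighted by mole fraction), so the effusate composition follows n_i/√M_i.
x_He(eff) = (n_He/√M_He) / (n_He/√M_He + n_F₂/√M_F₂)
= (4.31/√4.00) / (4.31/√4.00 + 3.81/√38.00) = 2.155/(2.155 + 0.6181) = 0.777.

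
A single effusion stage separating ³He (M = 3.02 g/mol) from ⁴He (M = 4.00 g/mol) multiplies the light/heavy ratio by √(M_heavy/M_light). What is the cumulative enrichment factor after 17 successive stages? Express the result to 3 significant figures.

10.9

After 17 stages the ratio has grown by (√(4.00/3.02))^17 = (4.00/3.02)^(17/2).
= 1.32450^(17/2) = 10.9.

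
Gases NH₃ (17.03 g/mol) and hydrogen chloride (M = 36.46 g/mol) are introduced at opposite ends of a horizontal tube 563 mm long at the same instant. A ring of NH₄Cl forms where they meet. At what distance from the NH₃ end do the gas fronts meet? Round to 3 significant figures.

334 mm

Graham's law gives d_NH₃/d_HCl = rate_NH₃/rate_HCl = √(M_HCl/M_NH₃) = √(36.46/17.03) = 1.463.
With d_NH₃ + d_HCl = 563 mm, d_HCl = 563/(1 + 1.463) = 228.6 mm.
d_NH₃ = 563 − 228.6 = 334 mm.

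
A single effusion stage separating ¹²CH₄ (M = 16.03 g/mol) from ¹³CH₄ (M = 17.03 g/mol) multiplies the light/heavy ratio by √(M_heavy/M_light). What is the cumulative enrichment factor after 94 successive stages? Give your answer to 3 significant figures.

17.2

The single-stage factor is √(M_heavy/M_light), so 94 stages give [√(17.03/16.03)]^94 = (17.03/16.03)^(94/2).
= 1.06238^47 = 17.2.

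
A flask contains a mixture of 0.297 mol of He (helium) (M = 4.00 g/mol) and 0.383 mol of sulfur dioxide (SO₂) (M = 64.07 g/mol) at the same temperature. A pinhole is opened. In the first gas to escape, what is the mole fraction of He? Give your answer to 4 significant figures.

0.7563

Rate_i ∝ x_i/√M_i (Graham's law weighted by mole fraction), so the effusate composition follows n_i/√M_i.
So x_He in the escaping gas = (n_He/√M_He) / Σ(n_i/√M_i)
= (0.297/√4.00) / (0.297/√4.00 + 0.383/√64.07) = 0.1485/(0.1485 + 0.04785) = 0.7563.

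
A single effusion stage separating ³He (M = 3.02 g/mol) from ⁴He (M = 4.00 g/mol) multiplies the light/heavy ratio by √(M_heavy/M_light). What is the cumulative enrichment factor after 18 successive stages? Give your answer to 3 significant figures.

The single-stage factor is √(M_heavy/M_light), so 18 stages give [√(4.00/3.02)]^18 = (4.00/3.02)^(18/2).
= 1.32450^9 = 12.5.

12.5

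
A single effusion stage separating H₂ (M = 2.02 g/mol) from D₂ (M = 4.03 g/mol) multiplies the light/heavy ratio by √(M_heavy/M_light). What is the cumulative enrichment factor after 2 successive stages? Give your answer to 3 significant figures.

The single-stage factor is √(M_heavy/M_light), so 2 stages give [√(4.03/2.02)]^2 = (4.03/2.02)^(2/2).
= 1.99505^1 = 2.00.

2.00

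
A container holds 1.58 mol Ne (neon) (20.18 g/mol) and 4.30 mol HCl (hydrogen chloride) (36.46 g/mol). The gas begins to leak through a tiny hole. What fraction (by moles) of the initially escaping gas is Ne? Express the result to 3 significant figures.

0.331

Each component's effusion rate ∝ (its partial pressure)·(1/√M) ∝ n_i/√M_i.
x_Ne(eff) = (n_Ne/√M_Ne) / (n_Ne/√M_Ne + n_HCl/√M_HCl)
= (1.58/√20.18) / (1.58/√20.18 + 4.30/√36.46) = 0.3517/(0.3517 + 0.7121) = 0.331.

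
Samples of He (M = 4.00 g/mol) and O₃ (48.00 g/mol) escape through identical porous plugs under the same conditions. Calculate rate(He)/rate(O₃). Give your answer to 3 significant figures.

Using Graham's law: rate_He/rate_O₃ = √(M_O₃/M_He) = √(48.00/4.00) = √12.00 = 3.46.

3.46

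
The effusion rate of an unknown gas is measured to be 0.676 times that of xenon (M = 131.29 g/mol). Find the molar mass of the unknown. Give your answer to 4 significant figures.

287.3 g/mol

From Graham's law, rate_X/rate_Xe = √(M_Xe/M_X).
0.676 = √(131.29/M_X)
M_X = 131.29 / 0.676² = 131.29 / 0.4570 = 287.3 g/mol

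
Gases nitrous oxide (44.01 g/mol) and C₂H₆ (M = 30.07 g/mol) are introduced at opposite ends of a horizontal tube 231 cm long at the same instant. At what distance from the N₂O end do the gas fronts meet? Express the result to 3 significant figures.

In equal time, each gas travels a distance ∝ its rate ∝ 1/√M, so d_N₂O/d_C₂H₆ = √(M_C₂H₆/M_N₂O) = √(30.07/44.01) = 0.8266.
With d_N₂O + d_C₂H₆ = 231 cm, d_C₂H₆ = 231/(1 + 0.8266) = 126.5 cm.
d_N₂O = 231 − 126.5 = 105 cm.

105 cm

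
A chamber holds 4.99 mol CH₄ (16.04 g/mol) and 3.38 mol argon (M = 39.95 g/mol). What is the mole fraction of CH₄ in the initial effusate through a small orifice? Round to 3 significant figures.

0.700

The effusion rate of species i is ∝ p_i/√M_i ∝ n_i/√M_i.
So x_CH₄ in the escaping gas = (n_CH₄/√M_CH₄) / Σ(n_i/√M_i)
= (4.99/√16.04) / (4.99/√16.04 + 3.38/√39.95) = 1.246/(1.246 + 0.5348) = 0.700.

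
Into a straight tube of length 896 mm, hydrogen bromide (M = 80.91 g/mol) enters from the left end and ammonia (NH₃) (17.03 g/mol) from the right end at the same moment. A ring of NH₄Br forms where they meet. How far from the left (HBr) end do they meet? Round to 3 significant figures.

282 mm

Distances travelled in equal time are proportional to diffusion rates, so d_HBr/d_NH₃ = √(M_NH₃/M_HBr) = √(17.03/80.91) = 0.4588.
With d_HBr + d_NH₃ = 896 mm, d_NH₃ = 896/(1 + 0.4588) = 614.2 mm.
d_HBr = 896 − 614.2 = 282 mm.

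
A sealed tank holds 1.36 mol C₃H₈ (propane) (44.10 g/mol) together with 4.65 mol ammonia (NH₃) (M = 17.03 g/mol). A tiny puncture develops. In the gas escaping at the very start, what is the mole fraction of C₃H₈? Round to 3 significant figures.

0.154

Each component's effusion rate ∝ (its partial pressure)·(1/√M) ∝ n_i/√M_i.
Mole fraction of C₃H₈ in the effusate = (n_C₃H₈/√M_C₃H₈) / (n_C₃H₈/√M_C₃H₈ + n_NH₃/√M_NH₃)
= (1.36/√44.10) / (1.36/√44.10 + 4.65/√17.03) = 0.2048/(0.2048 + 1.127) = 0.154.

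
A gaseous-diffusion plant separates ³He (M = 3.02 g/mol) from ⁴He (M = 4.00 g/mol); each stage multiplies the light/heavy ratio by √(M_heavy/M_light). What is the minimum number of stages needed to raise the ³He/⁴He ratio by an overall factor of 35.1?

Per stage α = (4.00/3.02)^(1/2) = 1.32450^0.5, giving ln α = 0.1405.
Need α^N ≥ 35.1 ⇒ N ≥ ln(35.1) / ln α = 3.558 / 0.1405 = 25.32.
Minimum whole number of stages: N = 26.

26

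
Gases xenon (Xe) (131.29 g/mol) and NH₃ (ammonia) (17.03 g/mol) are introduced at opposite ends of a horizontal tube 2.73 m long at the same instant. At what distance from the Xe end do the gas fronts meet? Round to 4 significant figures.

In equal time, each gas travels a distance ∝ its rate ∝ 1/√M, so d_Xe/d_NH₃ = √(M_NH₃/M_Xe) = √(17.03/131.29) = 0.3602.
With d_Xe + d_NH₃ = 2.73 m, d_NH₃ = 2.73/(1 + 0.3602) = 2.007 m.
d_Xe = 2.73 − 2.007 = 0.7229 m.

0.7229 m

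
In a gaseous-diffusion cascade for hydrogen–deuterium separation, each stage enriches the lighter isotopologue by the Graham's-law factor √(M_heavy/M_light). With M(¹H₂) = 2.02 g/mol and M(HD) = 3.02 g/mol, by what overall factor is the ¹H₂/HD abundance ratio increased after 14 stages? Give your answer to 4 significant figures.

16.70

The single-stage factor is √(M_heavy/M_light), so 14 stages give [√(3.02/2.02)]^14 = (3.02/2.02)^(14/2).
= 1.49505^7 = 16.70.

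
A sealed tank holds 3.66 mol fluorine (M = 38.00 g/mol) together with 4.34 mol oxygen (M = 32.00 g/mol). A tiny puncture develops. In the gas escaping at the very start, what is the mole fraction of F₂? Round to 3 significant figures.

0.436

Effusion rate of each component ∝ n_i/√M_i (partial pressure × 1/√M).
Mole fraction of F₂ in the effusate = (n_F₂/√M_F₂) / (n_F₂/√M_F₂ + n_O₂/√M_O₂)
= (3.66/√38.00) / (3.66/√38.00 + 4.34/√32.00) = 0.5937/(0.5937 + 0.7672) = 0.436.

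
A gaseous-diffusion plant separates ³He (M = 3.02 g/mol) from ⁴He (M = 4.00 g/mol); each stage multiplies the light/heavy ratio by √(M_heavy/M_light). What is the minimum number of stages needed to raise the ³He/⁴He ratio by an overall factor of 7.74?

Per stage α = (4.00/3.02)^(1/2) = 1.32450^0.5, giving ln α = 0.1405.
Need α^N ≥ 7.74 ⇒ N ≥ ln(7.74) / ln α = 2.046 / 0.1405 = 14.56.
Minimum whole number of stages: N = 15.

15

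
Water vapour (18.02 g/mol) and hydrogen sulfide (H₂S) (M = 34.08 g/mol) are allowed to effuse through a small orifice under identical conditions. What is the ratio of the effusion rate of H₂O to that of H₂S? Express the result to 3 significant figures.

1.38

By Graham's law, rate_H₂O/rate_H₂S = √(M_H₂S/M_H₂O) = √(34.08/18.02) = √1.891 = 1.38.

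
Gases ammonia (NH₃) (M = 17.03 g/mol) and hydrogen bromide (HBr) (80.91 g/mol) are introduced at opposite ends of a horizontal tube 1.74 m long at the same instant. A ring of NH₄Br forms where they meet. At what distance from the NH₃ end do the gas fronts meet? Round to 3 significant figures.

1.19 m

In equal time, each gas travels a distance ∝ its rate ∝ 1/√M, so d_NH₃/d_HBr = √(M_HBr/M_NH₃) = √(80.91/17.03) = 2.180.
With d_NH₃ + d_HBr = 1.74 m, d_HBr = 1.74/(1 + 2.180) = 0.5472 m.
d_NH₃ = 1.74 − 0.5472 = 1.19 m.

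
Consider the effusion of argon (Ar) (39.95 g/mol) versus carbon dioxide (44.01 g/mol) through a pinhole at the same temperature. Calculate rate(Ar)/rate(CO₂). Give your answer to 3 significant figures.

By Graham's law, rate_Ar/rate_CO₂ = √(M_CO₂/M_Ar) = √(44.01/39.95) = √1.102 = 1.05.

1.05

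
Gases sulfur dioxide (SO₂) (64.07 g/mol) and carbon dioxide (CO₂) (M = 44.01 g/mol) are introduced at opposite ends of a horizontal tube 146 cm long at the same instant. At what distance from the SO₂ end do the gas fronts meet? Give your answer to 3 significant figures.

Distances travelled in equal time are proportional to diffusion rates, so d_SO₂/d_CO₂ = √(M_CO₂/M_SO₂) = √(44.01/64.07) = 0.8288.
With d_SO₂ + d_CO₂ = 146 cm, d_CO₂ = 146/(1 + 0.8288) = 79.83 cm.
d_SO₂ = 146 − 79.83 = 66.2 cm.

66.2 cm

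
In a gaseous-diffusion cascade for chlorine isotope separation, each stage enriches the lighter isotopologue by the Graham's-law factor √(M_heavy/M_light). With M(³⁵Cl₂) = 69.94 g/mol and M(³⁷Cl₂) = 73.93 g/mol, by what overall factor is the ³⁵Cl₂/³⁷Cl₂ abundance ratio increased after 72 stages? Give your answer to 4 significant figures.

Each stage multiplies the ratio by α = √(73.93/69.94), so after 72 stages the overall factor is α^72 = (73.93/69.94)^(72/2).
= 1.05705^36 = 7.369.

7.369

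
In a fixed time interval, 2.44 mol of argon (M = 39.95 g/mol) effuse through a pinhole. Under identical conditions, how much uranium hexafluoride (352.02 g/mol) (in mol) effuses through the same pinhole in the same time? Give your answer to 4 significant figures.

By Graham's law, rate_UF₆/rate_Ar = √(M_Ar/M_UF₆) = √(39.95/352.02) = √0.1135 = 0.3369.
So the amount for UF₆ is 2.44 × 0.3369 = 0.8220 mol.

0.8220 mol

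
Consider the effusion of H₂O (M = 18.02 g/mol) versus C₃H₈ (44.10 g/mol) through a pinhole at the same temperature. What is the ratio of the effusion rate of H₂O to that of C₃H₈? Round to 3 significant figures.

1.56

Using Graham's law: rate_H₂O/rate_C₃H₈ = √(M_C₃H₈/M_H₂O) = √(44.10/18.02) = √2.447 = 1.56.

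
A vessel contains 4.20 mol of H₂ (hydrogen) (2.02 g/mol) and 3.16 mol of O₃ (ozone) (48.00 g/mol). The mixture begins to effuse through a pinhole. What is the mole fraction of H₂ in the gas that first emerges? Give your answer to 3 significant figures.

0.866

Each component's effusion rate ∝ (its partial pressure)·(1/√M) ∝ n_i/√M_i.
x_H₂(eff) = (n_H₂/√M_H₂) / (n_H₂/√M_H₂ + n_O₃/√M_O₃)
= (4.20/√2.02) / (4.20/√2.02 + 3.16/√48.00) = 2.955/(2.955 + 0.4561) = 0.866.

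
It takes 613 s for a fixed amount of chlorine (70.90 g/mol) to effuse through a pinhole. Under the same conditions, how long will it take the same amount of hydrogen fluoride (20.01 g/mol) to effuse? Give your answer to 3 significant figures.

By Graham's law, t_HF/t_Cl₂ = √(M_HF/M_Cl₂) = √(20.01/70.90) = √0.2822 = 0.5313.
So the time for HF is 613 × 0.5313 = 326 s.

326 s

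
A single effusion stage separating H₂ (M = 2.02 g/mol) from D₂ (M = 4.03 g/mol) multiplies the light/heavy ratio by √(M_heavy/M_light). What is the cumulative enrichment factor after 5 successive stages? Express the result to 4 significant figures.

Each stage multiplies the ratio by α = √(4.03/2.02), so after 5 stages the overall factor is α^5 = (4.03/2.02)^(5/2).
= 1.99505^(5/2) = 5.622.

5.622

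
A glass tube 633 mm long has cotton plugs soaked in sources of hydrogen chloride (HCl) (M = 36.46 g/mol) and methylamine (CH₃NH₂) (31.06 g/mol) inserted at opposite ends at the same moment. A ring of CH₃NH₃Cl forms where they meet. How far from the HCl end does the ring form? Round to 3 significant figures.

304 mm

Distances travelled in equal time are proportional to diffusion rates, so d_HCl/d_CH₃NH₂ = √(M_CH₃NH₂/M_HCl) = √(31.06/36.46) = 0.9230.
With d_HCl + d_CH₃NH₂ = 633 mm, d_CH₃NH₂ = 633/(1 + 0.9230) = 329.2 mm.
d_HCl = 633 − 329.2 = 304 mm.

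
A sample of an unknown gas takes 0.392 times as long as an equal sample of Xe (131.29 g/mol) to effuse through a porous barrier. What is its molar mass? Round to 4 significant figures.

Graham's law gives t_X/t_Xe = √(M_X/M_Xe).
0.392 = √(M_X/131.29)
M_X = 131.29 × 0.392² = 131.29 × 0.1537 = 20.17 g/mol

20.17 g/mol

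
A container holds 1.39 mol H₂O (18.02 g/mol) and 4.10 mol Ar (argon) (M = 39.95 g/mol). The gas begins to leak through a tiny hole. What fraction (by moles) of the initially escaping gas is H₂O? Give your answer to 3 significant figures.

0.335

The effusion rate of species i is ∝ p_i/√M_i ∝ n_i/√M_i.
x_H₂O(eff) = (n_H₂O/√M_H₂O) / (n_H₂O/√M_H₂O + n_Ar/√M_Ar)
= (1.39/√18.02) / (1.39/√18.02 + 4.10/√39.95) = 0.3274/(0.3274 + 0.6487) = 0.335.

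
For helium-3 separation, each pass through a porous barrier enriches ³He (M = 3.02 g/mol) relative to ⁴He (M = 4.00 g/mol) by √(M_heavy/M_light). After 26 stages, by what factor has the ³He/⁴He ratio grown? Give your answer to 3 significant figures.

38.6

The single-stage factor is √(M_heavy/M_light), so 26 stages give [√(4.00/3.02)]^26 = (4.00/3.02)^(26/2).
= 1.32450^13 = 38.6.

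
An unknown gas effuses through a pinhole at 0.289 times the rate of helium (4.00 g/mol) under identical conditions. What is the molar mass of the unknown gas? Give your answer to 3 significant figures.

From Graham's law, rate_X/rate_He = √(M_He/M_X).
0.289 = √(4.00/M_X)
M_X = 4.00 / 0.289² = 4.00 / 0.08352 = 47.9 g/mol

47.9 g/mol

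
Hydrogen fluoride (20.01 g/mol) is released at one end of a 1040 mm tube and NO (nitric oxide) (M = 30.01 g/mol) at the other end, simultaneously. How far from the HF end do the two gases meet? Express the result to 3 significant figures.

Distances travelled in equal time are proportional to diffusion rates, so d_HF/d_NO = √(M_NO/M_HF) = √(30.01/20.01) = 1.225.
With d_HF + d_NO = 1040 mm, d_NO = 1040/(1 + 1.225) = 467.5 mm.
d_HF = 1040 − 467.5 = 573 mm.

573 mm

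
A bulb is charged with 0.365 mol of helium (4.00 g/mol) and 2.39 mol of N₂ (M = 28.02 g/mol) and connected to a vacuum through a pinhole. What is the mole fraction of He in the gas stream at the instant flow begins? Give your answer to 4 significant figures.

Rate_i ∝ x_i/√M_i (Graham's law weighted by mole fraction), so the effusate composition follows n_i/√M_i.
Mole fraction of He in the effusate = (n_He/√M_He) / (n_He/√M_He + n_N₂/√M_N₂)
= (0.365/√4.00) / (0.365/√4.00 + 2.39/√28.02) = 0.1825/(0.1825 + 0.4515) = 0.2879.

0.2879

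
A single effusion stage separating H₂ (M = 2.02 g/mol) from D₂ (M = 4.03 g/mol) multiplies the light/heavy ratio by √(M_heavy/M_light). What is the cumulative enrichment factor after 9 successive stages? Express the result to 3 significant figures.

Overall factor = α^9 with α = √(4.03/2.02), i.e. (4.03/2.02)^(9/2).
= 1.99505^(9/2) = 22.4.

22.4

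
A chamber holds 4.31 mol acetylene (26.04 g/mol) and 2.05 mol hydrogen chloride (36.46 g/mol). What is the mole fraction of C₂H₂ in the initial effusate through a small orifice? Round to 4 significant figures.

Rate_i ∝ x_i/√M_i (Graham's law weighted by mole fraction), so the effusate composition follows n_i/√M_i.
x_C₂H₂(eff) = (n_C₂H₂/√M_C₂H₂) / (n_C₂H₂/√M_C₂H₂ + n_HCl/√M_HCl)
= (4.31/√26.04) / (4.31/√26.04 + 2.05/√36.46) = 0.8446/(0.8446 + 0.3395) = 0.7133.

0.7133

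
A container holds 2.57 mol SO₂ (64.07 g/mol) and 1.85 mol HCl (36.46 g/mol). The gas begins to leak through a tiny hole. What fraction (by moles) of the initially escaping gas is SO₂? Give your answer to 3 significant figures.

0.512

Rate_i ∝ x_i/√M_i (Graham's law weighted by mole fraction), so the effusate composition follows n_i/√M_i.
x_SO₂(eff) = (n_SO₂/√M_SO₂) / (n_SO₂/√M_SO₂ + n_HCl/√M_HCl)
= (2.57/√64.07) / (2.57/√64.07 + 1.85/√36.46) = 0.3211/(0.3211 + 0.3064) = 0.512.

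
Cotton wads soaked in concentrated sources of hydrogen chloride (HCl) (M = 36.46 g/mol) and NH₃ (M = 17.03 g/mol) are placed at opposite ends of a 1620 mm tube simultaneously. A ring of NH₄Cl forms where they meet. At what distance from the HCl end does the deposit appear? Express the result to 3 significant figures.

Distances travelled in equal time are proportional to diffusion rates, so d_HCl/d_NH₃ = √(M_NH₃/M_HCl) = √(17.03/36.46) = 0.6834.
With d_HCl + d_NH₃ = 1620 mm, d_NH₃ = 1620/(1 + 0.6834) = 962.3 mm.
d_HCl = 1620 − 962.3 = 658 mm.

658 mm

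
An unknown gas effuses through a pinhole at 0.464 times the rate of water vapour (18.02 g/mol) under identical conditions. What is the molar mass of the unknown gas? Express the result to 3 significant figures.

83.7 g/mol

By Graham's law, rate_X/rate_H₂O = √(M_H₂O/M_X).
0.464 = √(18.02/M_X)
M_X = 18.02 / 0.464² = 18.02 / 0.2153 = 83.7 g/mol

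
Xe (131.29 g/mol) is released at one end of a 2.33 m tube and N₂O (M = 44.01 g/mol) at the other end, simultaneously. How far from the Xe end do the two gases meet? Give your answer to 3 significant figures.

0.854 m

In equal time, each gas travels a distance ∝ its rate ∝ 1/√M, so d_Xe/d_N₂O = √(M_N₂O/M_Xe) = √(44.01/131.29) = 0.5790.
With d_Xe + d_N₂O = 2.33 m, d_N₂O = 2.33/(1 + 0.5790) = 1.476 m.
d_Xe = 2.33 − 1.476 = 0.854 m.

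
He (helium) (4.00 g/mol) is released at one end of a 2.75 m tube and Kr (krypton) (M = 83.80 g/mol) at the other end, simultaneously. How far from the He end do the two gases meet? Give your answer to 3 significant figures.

Graham's law gives d_He/d_Kr = rate_He/rate_Kr = √(M_Kr/M_He) = √(83.80/4.00) = 4.577.
With d_He + d_Kr = 2.75 m, d_Kr = 2.75/(1 + 4.577) = 0.4931 m.
d_He = 2.75 − 0.4931 = 2.26 m.

2.26 m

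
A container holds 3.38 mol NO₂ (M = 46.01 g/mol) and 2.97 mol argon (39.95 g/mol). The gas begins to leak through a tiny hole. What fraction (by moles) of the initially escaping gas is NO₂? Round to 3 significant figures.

0.515

Rate_i ∝ x_i/√M_i (Graham's law weighted by mole fraction), so the effusate composition follows n_i/√M_i.
x_NO₂(eff) = (n_NO₂/√M_NO₂) / (n_NO₂/√M_NO₂ + n_Ar/√M_Ar)
= (3.38/√46.01) / (3.38/√46.01 + 2.97/√39.95) = 0.4983/(0.4983 + 0.4699) = 0.515.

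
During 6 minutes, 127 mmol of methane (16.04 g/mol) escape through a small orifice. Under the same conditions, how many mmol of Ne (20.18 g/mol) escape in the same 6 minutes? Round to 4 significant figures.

113.2 mmol

Using Graham's law: rate_Ne/rate_CH₄ = √(M_CH₄/M_Ne) = √(16.04/20.18) = √0.7948 = 0.8915.
So the amount for Ne is 127 × 0.8915 = 113.2 mmol.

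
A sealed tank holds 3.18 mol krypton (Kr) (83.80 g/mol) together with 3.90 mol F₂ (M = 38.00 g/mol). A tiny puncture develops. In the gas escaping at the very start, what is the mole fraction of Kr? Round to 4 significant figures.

Each component's effusion rate ∝ (its partial pressure)·(1/√M) ∝ n_i/√M_i.
Mole fraction of Kr in the effusate = (n_Kr/√M_Kr) / (n_Kr/√M_Kr + n_F₂/√M_F₂)
= (3.18/√83.80) / (3.18/√83.80 + 3.90/√38.00) = 0.3474/(0.3474 + 0.6327) = 0.3545.

0.3545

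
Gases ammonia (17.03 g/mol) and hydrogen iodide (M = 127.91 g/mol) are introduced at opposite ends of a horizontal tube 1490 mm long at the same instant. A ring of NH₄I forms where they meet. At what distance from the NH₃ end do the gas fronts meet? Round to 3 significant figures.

Graham's law gives d_NH₃/d_HI = rate_NH₃/rate_HI = √(M_HI/M_NH₃) = √(127.91/17.03) = 2.741.
With d_NH₃ + d_HI = 1490 mm, d_HI = 1490/(1 + 2.741) = 398.3 mm.
d_NH₃ = 1490 − 398.3 = 1090 mm.

1090 mm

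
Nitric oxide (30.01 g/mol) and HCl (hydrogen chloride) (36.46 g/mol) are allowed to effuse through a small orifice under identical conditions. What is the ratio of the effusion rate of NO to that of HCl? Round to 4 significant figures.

From Graham's law, rate_NO/rate_HCl = √(M_HCl/M_NO) = √(36.46/30.01) = √1.215 = 1.102.

1.102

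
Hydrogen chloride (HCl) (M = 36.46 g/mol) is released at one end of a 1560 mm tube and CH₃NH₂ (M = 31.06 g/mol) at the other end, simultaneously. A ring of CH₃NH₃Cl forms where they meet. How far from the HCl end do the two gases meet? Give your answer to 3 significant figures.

The fronts meet when d_HCl + d_CH₃NH₂ = L with d_HCl/d_CH₃NH₂ = √(M_CH₃NH₂/M_HCl) (Graham's law). Here √(M_CH₃NH₂/M_HCl) = √(31.06/36.46) = 0.9230.
With d_HCl + d_CH₃NH₂ = 1560 mm, d_CH₃NH₂ = 1560/(1 + 0.9230) = 811.2 mm.
d_HCl = 1560 − 811.2 = 749 mm.

749 mm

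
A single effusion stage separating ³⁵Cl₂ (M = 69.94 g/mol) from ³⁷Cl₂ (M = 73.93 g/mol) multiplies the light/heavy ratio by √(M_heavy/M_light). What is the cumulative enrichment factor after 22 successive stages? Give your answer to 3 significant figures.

1.84

Each stage multiplies the ratio by α = √(73.93/69.94), so after 22 stages the overall factor is α^22 = (73.93/69.94)^(22/2).
= 1.05705^11 = 1.84.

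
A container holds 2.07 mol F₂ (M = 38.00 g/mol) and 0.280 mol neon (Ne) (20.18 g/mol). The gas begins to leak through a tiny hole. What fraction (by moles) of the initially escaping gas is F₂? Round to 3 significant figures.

0.843

Rate_i ∝ x_i/√M_i (Graham's law weighted by mole fraction), so the effusate composition follows n_i/√M_i.
So x_F₂ in the escaping gas = (n_F₂/√M_F₂) / Σ(n_i/√M_i)
= (2.07/√38.00) / (2.07/√38.00 + 0.280/√20.18) = 0.3358/(0.3358 + 0.06233) = 0.843.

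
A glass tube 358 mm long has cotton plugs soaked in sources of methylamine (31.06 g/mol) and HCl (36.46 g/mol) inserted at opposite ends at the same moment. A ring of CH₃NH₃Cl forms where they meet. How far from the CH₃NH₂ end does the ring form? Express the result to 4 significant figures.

Distances travelled in equal time are proportional to diffusion rates, so d_CH₃NH₂/d_HCl = √(M_HCl/M_CH₃NH₂) = √(36.46/31.06) = 1.083.
With d_CH₃NH₂ + d_HCl = 358 mm, d_HCl = 358/(1 + 1.083) = 171.8 mm.
d_CH₃NH₂ = 358 − 171.8 = 186.2 mm.

186.2 mm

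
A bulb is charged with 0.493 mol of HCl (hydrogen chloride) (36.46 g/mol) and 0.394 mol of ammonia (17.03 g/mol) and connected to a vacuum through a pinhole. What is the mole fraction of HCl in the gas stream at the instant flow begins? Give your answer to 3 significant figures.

0.461

Rate_i ∝ x_i/√M_i (Graham's law weighted by mole fraction), so the effusate composition follows n_i/√M_i.
x_HCl(eff) = (n_HCl/√M_HCl) / (n_HCl/√M_HCl + n_NH₃/√M_NH₃)
= (0.493/√36.46) / (0.493/√36.46 + 0.394/√17.03) = 0.08165/(0.08165 + 0.09547) = 0.461.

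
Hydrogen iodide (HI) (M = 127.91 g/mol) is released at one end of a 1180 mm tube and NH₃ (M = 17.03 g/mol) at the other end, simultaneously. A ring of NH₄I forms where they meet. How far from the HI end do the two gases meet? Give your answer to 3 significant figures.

The fronts meet when d_HI + d_NH₃ = L with d_HI/d_NH₃ = √(M_NH₃/M_HI) (Graham's law). Here √(M_NH₃/M_HI) = √(17.03/127.91) = 0.3649.
With d_HI + d_NH₃ = 1180 mm, d_NH₃ = 1180/(1 + 0.3649) = 864.5 mm.
d_HI = 1180 − 864.5 = 315 mm.

315 mm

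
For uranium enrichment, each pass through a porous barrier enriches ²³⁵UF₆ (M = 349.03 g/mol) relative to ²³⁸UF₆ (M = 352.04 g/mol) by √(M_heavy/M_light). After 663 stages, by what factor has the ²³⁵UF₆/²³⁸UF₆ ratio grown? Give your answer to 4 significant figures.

17.23

Each stage multiplies the ratio by α = √(352.04/349.03), so after 663 stages the overall factor is α^663 = (352.04/349.03)^(663/2).
= 1.00862^(663/2) = 17.23.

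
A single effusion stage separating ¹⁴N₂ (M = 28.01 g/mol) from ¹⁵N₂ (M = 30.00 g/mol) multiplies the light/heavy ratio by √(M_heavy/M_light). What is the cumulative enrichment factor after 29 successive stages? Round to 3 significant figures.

After 29 stages the ratio has grown by (√(30.00/28.01))^29 = (30.00/28.01)^(29/2).
= 1.07105^(29/2) = 2.71.

2.71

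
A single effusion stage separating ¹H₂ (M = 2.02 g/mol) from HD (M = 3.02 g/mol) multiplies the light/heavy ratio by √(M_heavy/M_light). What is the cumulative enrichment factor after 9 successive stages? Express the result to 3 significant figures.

6.11

The single-stage factor is √(M_heavy/M_light), so 9 stages give [√(3.02/2.02)]^9 = (3.02/2.02)^(9/2).
= 1.49505^(9/2) = 6.11.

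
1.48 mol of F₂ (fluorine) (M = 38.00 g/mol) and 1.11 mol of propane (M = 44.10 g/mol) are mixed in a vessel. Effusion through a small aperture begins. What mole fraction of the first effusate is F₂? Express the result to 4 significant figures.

0.5896

The effusion rate of species i is ∝ p_i/√M_i ∝ n_i/√M_i.
So x_F₂ in the escaping gas = (n_F₂/√M_F₂) / Σ(n_i/√M_i)
= (1.48/√38.00) / (1.48/√38.00 + 1.11/√44.10) = 0.2401/(0.2401 + 0.1671) = 0.5896.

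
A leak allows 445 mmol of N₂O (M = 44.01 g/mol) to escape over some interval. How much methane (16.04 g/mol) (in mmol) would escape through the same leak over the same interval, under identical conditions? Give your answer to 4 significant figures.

Using Graham's law: rate_CH₄/rate_N₂O = √(M_N₂O/M_CH₄) = √(44.01/16.04) = √2.744 = 1.656.
So the amount for CH₄ is 445 × 1.656 = 737.1 mmol.

737.1 mmol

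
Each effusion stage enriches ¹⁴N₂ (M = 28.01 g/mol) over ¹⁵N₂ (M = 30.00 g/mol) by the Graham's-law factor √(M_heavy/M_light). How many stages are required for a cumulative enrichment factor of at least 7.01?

Per stage α = (30.00/28.01)^(1/2) = 1.07105^0.5, giving ln α = 0.03432.
Need α^N ≥ 7.01 ⇒ N ≥ ln(7.01) / ln α = 1.947 / 0.03432 = 56.74.
Minimum whole number of stages: N = 57.

57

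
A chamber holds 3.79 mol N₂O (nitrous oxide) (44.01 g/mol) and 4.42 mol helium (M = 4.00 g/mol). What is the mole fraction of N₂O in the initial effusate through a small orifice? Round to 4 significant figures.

0.2054

Each component's effusion rate ∝ (its partial pressure)·(1/√M) ∝ n_i/√M_i.
Mole fraction of N₂O in the effusate = (n_N₂O/√M_N₂O) / (n_N₂O/√M_N₂O + n_He/√M_He)
= (3.79/√44.01) / (3.79/√44.01 + 4.42/√4.00) = 0.5713/(0.5713 + 2.210) = 0.2054.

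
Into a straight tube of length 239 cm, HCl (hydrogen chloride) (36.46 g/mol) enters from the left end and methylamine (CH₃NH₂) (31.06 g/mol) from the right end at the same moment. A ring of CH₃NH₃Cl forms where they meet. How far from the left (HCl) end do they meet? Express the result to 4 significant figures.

In equal time, each gas travels a distance ∝ its rate ∝ 1/√M, so d_HCl/d_CH₃NH₂ = √(M_CH₃NH₂/M_HCl) = √(31.06/36.46) = 0.9230.
With d_HCl + d_CH₃NH₂ = 239 cm, d_CH₃NH₂ = 239/(1 + 0.9230) = 124.3 cm.
d_HCl = 239 − 124.3 = 114.7 cm.

114.7 cm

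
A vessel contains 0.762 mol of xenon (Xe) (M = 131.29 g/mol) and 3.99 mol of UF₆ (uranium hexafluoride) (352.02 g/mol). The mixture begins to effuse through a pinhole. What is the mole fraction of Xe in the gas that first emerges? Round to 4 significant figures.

0.2382

Rate_i ∝ x_i/√M_i (Graham's law weighted by mole fraction), so the effusate composition follows n_i/√M_i.
x_Xe(eff) = (n_Xe/√M_Xe) / (n_Xe/√M_Xe + n_UF₆/√M_UF₆)
= (0.762/√131.29) / (0.762/√131.29 + 3.99/√352.02) = 0.06650/(0.06650 + 0.2127) = 0.2382.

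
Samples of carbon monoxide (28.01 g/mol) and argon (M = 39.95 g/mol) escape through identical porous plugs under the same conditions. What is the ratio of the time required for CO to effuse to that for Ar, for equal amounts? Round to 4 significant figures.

Since effusion rate ∝ 1/√M, t_CO/t_Ar = √(M_CO/M_Ar) = √(28.01/39.95) = √0.7011 = 0.8373.

0.8373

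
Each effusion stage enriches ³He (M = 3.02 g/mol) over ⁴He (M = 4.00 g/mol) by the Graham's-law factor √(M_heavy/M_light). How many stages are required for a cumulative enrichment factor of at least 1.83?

Single-stage factor α = √(4.00/3.02), so ln α = ½ ln(1.32450) = 0.1405.
Need α^N ≥ 1.83 ⇒ N ≥ ln(1.83) / ln α = 0.6043 / 0.1405 = 4.30.
Minimum whole number of stages: N = 5.

5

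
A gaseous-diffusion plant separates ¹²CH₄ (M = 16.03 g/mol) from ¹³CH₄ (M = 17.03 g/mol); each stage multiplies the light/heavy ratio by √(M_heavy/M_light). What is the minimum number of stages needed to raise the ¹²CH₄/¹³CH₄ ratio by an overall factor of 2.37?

29

Single-stage factor α = √(17.03/16.03), so ln α = ½ ln(1.06238) = 0.03026.
Need α^N ≥ 2.37 ⇒ N ≥ ln(2.37) / ln α = 0.8629 / 0.03026 = 28.52.
Rounding up, N = 29 stages.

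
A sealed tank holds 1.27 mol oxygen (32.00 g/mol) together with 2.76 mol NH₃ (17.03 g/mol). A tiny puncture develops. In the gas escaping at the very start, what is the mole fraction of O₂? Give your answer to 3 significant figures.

0.251

Rate_i ∝ x_i/√M_i (Graham's law weighted by mole fraction), so the effusate composition follows n_i/√M_i.
x_O₂(eff) = (n_O₂/√M_O₂) / (n_O₂/√M_O₂ + n_NH₃/√M_NH₃)
= (1.27/√32.00) / (1.27/√32.00 + 2.76/√17.03) = 0.2245/(0.2245 + 0.6688) = 0.251.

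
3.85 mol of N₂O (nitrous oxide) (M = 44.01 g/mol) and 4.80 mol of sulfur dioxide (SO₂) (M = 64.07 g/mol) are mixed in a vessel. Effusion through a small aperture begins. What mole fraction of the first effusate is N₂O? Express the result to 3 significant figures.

0.492

The effusion rate of species i is ∝ p_i/√M_i ∝ n_i/√M_i.
Mole fraction of N₂O in the effusate = (n_N₂O/√M_N₂O) / (n_N₂O/√M_N₂O + n_SO₂/√M_SO₂)
= (3.85/√44.01) / (3.85/√44.01 + 4.80/√64.07) = 0.5803/(0.5803 + 0.5997) = 0.492.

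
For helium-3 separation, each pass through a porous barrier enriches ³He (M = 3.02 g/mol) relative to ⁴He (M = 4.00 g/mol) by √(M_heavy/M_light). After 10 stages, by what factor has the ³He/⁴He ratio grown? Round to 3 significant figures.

Overall factor = α^10 with α = √(4.00/3.02), i.e. (4.00/3.02)^(10/2).
= 1.32450^5 = 4.08.

4.08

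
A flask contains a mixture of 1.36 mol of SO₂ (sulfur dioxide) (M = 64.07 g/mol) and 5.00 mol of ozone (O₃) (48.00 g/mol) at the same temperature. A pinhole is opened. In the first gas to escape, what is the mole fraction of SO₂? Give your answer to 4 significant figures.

Each component's effusion rate ∝ (its partial pressure)·(1/√M) ∝ n_i/√M_i.
x_SO₂(eff) = (n_SO₂/√M_SO₂) / (n_SO₂/√M_SO₂ + n_O₃/√M_O₃)
= (1.36/√64.07) / (1.36/√64.07 + 5.00/√48.00) = 0.1699/(0.1699 + 0.7217) = 0.1906.

0.1906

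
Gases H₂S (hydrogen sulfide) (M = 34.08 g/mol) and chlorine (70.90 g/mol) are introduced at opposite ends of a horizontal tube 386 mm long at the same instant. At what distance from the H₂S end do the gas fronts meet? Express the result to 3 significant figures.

228 mm

In equal time, each gas travels a distance ∝ its rate ∝ 1/√M, so d_H₂S/d_Cl₂ = √(M_Cl₂/M_H₂S) = √(70.90/34.08) = 1.442.
With d_H₂S + d_Cl₂ = 386 mm, d_Cl₂ = 386/(1 + 1.442) = 158.0 mm.
d_H₂S = 386 − 158.0 = 228 mm.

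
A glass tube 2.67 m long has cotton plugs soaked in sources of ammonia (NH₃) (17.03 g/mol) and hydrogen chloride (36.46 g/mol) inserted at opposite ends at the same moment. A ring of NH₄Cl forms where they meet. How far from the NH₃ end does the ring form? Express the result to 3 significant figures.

1.59 m

Distances travelled in equal time are proportional to diffusion rates, so d_NH₃/d_HCl = √(M_HCl/M_NH₃) = √(36.46/17.03) = 1.463.
With d_NH₃ + d_HCl = 2.67 m, d_HCl = 2.67/(1 + 1.463) = 1.084 m.
d_NH₃ = 2.67 − 1.084 = 1.59 m.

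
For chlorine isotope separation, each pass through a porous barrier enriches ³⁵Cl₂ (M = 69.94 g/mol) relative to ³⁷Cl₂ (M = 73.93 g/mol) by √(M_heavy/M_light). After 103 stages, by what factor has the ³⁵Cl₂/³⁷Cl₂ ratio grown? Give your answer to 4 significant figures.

After 103 stages the ratio has grown by (√(73.93/69.94))^103 = (73.93/69.94)^(103/2).
= 1.05705^(103/2) = 17.41.

17.41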